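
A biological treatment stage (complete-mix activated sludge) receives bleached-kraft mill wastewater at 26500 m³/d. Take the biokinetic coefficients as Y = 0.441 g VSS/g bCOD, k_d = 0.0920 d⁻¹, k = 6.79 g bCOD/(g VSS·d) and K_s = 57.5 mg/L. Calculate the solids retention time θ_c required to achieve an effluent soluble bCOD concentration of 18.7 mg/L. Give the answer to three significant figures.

θ_c ≈ 1.56 d

Specific growth rate at S = 18.7 mg/L: μ = YkS/(K_s+S) = 0.441·6.79·18.7/(57.5+18.7) = 0.7348 d⁻¹.
Then 1/θ_c = μ − k_d = 0.7348 − 0.0920 = 0.6428 d⁻¹, giving θ_c = 1.556 d.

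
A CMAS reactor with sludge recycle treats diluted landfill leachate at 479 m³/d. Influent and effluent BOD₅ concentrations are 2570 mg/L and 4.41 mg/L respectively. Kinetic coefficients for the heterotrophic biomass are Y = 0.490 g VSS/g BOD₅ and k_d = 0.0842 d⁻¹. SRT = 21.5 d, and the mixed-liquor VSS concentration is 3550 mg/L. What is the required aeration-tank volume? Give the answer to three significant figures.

Rearranging the biomass balance for a CMAS with decay, V = Y·Q·ΔS·θ_c / [X·(1+k_d θ_c)] = 0.490 × 479 × (2570 − 4.41) × 21.5 / [3550 × (1 + 0.0842 × 21.5)] = 1.29×10^7 / 9977 = 1298 m³.

V ≈ 1300 m³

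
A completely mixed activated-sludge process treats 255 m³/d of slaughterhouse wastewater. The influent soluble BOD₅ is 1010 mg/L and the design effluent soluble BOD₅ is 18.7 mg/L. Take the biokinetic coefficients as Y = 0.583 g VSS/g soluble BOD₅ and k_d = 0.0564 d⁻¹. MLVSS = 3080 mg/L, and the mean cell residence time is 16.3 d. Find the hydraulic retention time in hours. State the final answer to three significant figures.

τ ≈ 38.2 h

Steady-state biomass mass balance: V·X·(1 + k_d·θ_c) = Y·Q·(S₀ − S)·θ_c, so V = 0.583 × 255 × (1010 − 18.7) × 16.3 / [3080 × (1 + 0.0564 × 16.3)] = 2.4×10^6 / 5912 = 406.4 m³.
HRT = V/Q = 406.4 m³ / 255 m³·d⁻¹ = 1.594 d × 24 = 38.24 h.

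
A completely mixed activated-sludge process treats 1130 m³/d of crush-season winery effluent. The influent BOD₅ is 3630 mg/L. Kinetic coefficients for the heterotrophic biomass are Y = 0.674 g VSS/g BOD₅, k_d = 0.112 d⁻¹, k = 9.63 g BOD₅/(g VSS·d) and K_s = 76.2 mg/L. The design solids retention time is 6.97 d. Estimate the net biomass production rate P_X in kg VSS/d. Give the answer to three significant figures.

P_X ≈ 1550 kg VSS/d

For a completely mixed reactor with recycle the Lawrence–McCarty relation gives S = K_s·(1 + k_d·θ_c) / [θ_c·(Y·k − k_d) − 1] = 76.2 × (1 + 0.112 × 6.97) / [6.97 × (0.674 × 9.63 − 0.112) − 1] = 135.7 / 43.46 = 3.122 mg/L.
Observed yield with endogenous decay: Y_obs = Y / (1 + k_d·θ_c) = 0.674 / (1 + 0.112 × 6.97) = 0.674 / 1.781 = 0.3785 g VSS/g BOD₅.
Q·(S₀ − S) = 1130 × (3630 − 3.12) × 10⁻³ = 4098 kg/d removed.
So the net sludge growth is P_X = 0.3785 × 4098 = 1551 kg VSS/d.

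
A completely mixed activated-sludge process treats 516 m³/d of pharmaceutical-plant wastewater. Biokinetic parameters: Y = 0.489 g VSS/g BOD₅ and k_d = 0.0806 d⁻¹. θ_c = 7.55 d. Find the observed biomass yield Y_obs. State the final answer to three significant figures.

Y_obs ≈ 0.304 g VSS/g BOD₅

The observed yield is Y_obs = Y/(1 + k_d·θ_c) = 0.489 / (1 + 0.0806 × 7.55) = 0.489 / 1.609 = 0.3040 g VSS per g BOD₅ removed.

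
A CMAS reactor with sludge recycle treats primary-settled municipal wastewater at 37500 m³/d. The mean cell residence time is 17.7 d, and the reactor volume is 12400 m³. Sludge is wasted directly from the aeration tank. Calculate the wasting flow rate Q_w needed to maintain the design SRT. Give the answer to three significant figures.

Q_w ≈ 701 m³/d

With mixed-liquor wasting, θ_c = V/Q_w, so Q_w = V/θ_c = 12400/17.7 = 700.6 m³/d.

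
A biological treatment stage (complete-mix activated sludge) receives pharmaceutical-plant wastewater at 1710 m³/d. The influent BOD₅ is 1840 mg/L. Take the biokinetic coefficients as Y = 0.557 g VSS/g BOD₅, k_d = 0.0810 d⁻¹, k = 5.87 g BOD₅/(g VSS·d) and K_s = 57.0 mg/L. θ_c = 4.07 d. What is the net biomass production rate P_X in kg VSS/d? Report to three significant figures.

P_X ≈ 1310 kg VSS/d

Effluent substrate depends only on kinetics and SRT: S = K_s(1 + k_d θ_c) / [θ_c(Yk − k_d) − 1] = 57.0 × (1 + 0.0810 × 4.07) / [4.07 × (0.557 × 5.87 − 0.0810) − 1] = 75.79 / 11.98 = 6.328 mg/L.
Correct the yield for decay: Y_obs = Y/(1 + k_d θ_c) = 0.557 / (1 + 0.0810 × 4.07) = 0.557 / 1.330 = 0.4189.
Mass of BOD₅ removed per day: Q(S₀ − S) = 1710 × 1834 g/m³ = 3136 kg/d.
P_X = Y_obs · Q(S₀ − S) = 0.4189 × 3136 = 1313 kg VSS/d.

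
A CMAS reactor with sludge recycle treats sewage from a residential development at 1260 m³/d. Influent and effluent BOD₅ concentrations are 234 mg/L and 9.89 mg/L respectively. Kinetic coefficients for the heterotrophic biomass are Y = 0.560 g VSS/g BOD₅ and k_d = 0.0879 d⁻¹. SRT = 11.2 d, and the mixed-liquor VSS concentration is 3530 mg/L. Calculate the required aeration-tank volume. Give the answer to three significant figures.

From the SRT design equation V = Y Q (S₀−S) θ_c / [X (1 + k_d θ_c)] = 0.560 × 1260 × (234 − 9.89) × 11.2 / [3530 × (1 + 0.0879 × 11.2)] = 1.77×10^6 / 7005 = 252.8 m³.

V ≈ 253 m³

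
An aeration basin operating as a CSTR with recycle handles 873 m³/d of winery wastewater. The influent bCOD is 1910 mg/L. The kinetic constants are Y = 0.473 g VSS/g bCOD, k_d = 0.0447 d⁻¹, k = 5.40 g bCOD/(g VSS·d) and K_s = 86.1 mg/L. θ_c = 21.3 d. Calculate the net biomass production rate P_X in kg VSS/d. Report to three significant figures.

Effluent substrate depends only on kinetics and SRT: S = K_s(1 + k_d θ_c) / [θ_c(Yk − k_d) − 1] = 86.1 × (1 + 0.0447 × 21.3) / [21.3 × (0.473 × 5.40 − 0.0447) − 1] = 168.1 / 52.45 = 3.204 mg/L.
Observed yield with endogenous decay: Y_obs = Y / (1 + k_d·θ_c) = 0.473 / (1 + 0.0447 × 21.3) = 0.473 / 1.952 = 0.2423 g VSS/g bCOD.
ΔS = 1910 − 3.20 = 1907 mg/L, so the substrate removal rate is 873 × 1907/1000 = 1665 kg bCOD/d.
Net biomass production P_X = Y_obs × Q·(S₀ − S) = 0.2423 × 1665 = 403.3 kg VSS/d.

P_X ≈ 403 kg VSS/d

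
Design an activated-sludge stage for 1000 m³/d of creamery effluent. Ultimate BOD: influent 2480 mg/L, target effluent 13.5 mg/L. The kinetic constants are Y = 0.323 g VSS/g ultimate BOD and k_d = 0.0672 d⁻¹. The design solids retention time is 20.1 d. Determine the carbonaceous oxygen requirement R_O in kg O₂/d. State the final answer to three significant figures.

R_O ≈ 1990 kg O₂/d

The observed yield is Y_obs = Y/(1 + k_d·θ_c) = 0.323 / (1 + 0.0672 × 20.1) = 0.323 / 2.351 = 0.1374 g VSS per g ultimate BOD removed.
Q·(S₀ − S) = 1000 × (2480 − 13.5) × 10⁻³ = 2466 kg/d removed.
P_X = Y_obs·Q·(S₀ − S) = 0.1374 × 2466 = 338.9 kg VSS/d.
Carbonaceous O₂ demand = substrate oxidised − cell-mass equivalent = 2466 − 1.42 × 338.9 = 1985 kg O₂/d.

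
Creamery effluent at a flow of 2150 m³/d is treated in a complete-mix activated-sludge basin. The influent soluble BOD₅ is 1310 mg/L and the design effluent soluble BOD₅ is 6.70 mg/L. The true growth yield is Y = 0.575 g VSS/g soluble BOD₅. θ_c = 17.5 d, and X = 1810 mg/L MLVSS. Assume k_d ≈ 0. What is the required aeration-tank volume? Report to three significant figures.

V ≈ 15600 m³

With k_d = 0 the design equation reduces to V = Y Q (S₀−S) θ_c / X = 0.575 × 2150 × (1310 − 6.70) × 17.5 / 1810 = 15578 m³.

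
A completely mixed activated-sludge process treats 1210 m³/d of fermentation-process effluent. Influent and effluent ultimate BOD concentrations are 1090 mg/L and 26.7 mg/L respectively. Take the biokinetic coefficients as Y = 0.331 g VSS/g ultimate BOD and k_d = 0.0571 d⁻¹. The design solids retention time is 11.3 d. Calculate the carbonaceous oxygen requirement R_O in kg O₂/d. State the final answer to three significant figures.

R_O ≈ 919 kg O₂/d

Correct the yield for decay: Y_obs = Y/(1 + k_d θ_c) = 0.331 / (1 + 0.0571 × 11.3) = 0.331 / 1.645 = 0.2012.
Mass of ultimate BOD removed per day: Q(S₀ − S) = 1210 × 1063 g/m³ = 1287 kg/d.
P_X = Y_obs·Q·(S₀ − S) = 0.2012 × 1287 = 258.8 kg VSS/d.
R_O = Q·ΔS − 1.42 P_X = 1287 − 367.6 = 919.0 kg O₂/d.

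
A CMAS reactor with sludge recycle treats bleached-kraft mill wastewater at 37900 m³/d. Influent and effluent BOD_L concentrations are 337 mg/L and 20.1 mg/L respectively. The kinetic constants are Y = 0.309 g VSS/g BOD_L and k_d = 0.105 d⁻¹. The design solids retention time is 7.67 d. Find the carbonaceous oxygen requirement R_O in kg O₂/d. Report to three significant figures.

Correct the yield for decay: Y_obs = Y/(1 + k_d θ_c) = 0.309 / (1 + 0.105 × 7.67) = 0.309 / 1.805 = 0.1712.
ΔS = 337 − 20.1 = 316.9 mg/L, so the substrate removal rate is 37900 × 316.9/1000 = 12011 kg BOD_L/d.
Net sludge production P_X = 0.1712 × 12011 = 2056 kg VSS/d.
Carbonaceous O₂ demand = substrate oxidised − cell-mass equivalent = 12011 − 1.42 × 2056 = 9091 kg O₂/d.

R_O ≈ 9090 kg O₂/d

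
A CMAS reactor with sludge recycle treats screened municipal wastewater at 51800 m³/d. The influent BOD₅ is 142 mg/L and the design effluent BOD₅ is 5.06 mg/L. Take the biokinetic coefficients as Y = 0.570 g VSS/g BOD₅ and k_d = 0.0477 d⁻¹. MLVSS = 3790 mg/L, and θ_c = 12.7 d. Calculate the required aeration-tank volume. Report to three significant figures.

V ≈ 8440 m³

From the SRT design equation V = Y Q (S₀−S) θ_c / [X (1 + k_d θ_c)] = 0.570 × 51800 × (142 − 5.06) × 12.7 / [3790 × (1 + 0.0477 × 12.7)] = 5.13×10^7 / 6086 = 8437 m³.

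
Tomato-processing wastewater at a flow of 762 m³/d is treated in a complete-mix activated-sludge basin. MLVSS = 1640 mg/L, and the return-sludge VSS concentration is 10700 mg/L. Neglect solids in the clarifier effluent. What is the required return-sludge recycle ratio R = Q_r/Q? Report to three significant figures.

R ≈ 0.181

Mass balance around the secondary clarifier (neglecting effluent solids): R = X / (X_r − X) = 1640 / (10700 − 1640) = 0.1810.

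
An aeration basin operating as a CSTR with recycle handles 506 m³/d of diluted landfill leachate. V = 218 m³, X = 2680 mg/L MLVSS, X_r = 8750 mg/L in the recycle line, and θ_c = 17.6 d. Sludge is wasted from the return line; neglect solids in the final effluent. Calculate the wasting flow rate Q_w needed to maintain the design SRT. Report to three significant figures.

Q_w ≈ 3.79 m³/d

θ_c = V·X/(Q_w·X_r) when wasting from the recycle, so Q_w = V·X/(θ_c·X_r) = 218.0 × 2680 / (17.6 × 8750) = 3.794 m³/d.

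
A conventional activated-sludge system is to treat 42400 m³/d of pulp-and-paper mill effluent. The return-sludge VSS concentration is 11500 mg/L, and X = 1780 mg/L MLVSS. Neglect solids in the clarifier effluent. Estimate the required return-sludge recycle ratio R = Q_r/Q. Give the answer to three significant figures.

R ≈ 0.183

Solids balance on the clarifier gives (1+R)X = R·X_r, so R = X/(X_r − X) = 1780 / (11500 − 1780) = 0.1831.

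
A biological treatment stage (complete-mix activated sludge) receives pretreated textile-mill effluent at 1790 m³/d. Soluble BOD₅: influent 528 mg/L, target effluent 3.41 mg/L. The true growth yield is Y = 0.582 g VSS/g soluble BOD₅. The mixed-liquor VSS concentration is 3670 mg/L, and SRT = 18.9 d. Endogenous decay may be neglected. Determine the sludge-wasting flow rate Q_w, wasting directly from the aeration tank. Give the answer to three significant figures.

Q_w ≈ 149 m³/d

V·X = Y·Q·ΔS·θ_c gives V = 0.582 × 1790 × (528 − 3.41) × 18.9 / 3670 = 2814 m³.
Wasting from the aeration tank: Q_w = V / θ_c = 2814 / 18.9 = 148.9 m³/d.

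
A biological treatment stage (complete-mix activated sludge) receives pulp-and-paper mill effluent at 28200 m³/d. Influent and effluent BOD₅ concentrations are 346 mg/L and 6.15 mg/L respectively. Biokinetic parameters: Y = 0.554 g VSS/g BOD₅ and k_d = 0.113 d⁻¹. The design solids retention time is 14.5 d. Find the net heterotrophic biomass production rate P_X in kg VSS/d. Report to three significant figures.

Observed yield with endogenous decay: Y_obs = Y / (1 + k_d·θ_c) = 0.554 / (1 + 0.113 × 14.5) = 0.554 / 2.639 = 0.2100 g VSS/g BOD₅.
ΔS = 346 − 6.15 = 339.9 mg/L, so the substrate removal rate is 28200 × 339.9/1000 = 9584 kg BOD₅/d.
So the net sludge growth is P_X = 0.2100 × 9584 = 2012 kg VSS/d.

P_X ≈ 2010 kg VSS/d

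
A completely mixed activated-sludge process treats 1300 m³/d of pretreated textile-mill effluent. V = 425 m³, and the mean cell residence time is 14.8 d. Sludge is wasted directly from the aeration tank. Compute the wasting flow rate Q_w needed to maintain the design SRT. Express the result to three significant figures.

For wasting at MLVSS concentration, Q_w = V/θ_c = 425.0/14.8 = 28.72 m³/d.

Q_w ≈ 28.7 m³/d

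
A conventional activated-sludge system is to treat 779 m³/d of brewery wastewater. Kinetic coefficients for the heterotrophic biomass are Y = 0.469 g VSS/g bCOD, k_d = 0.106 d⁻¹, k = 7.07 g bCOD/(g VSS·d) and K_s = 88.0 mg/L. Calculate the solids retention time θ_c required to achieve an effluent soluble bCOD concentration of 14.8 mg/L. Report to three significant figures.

From 1/θ_c = Y·k·S/(K_s + S) − k_d: Y·k·S/(K_s+S) = 0.469 × 7.07 × 14.8 / (88.0 + 14.8) = 0.4774 d⁻¹.
θ_c = 1/(μ − k_d) = 1/(0.4774 − 0.106) = 1/0.3714 = 2.693 d.

θ_c ≈ 2.69 d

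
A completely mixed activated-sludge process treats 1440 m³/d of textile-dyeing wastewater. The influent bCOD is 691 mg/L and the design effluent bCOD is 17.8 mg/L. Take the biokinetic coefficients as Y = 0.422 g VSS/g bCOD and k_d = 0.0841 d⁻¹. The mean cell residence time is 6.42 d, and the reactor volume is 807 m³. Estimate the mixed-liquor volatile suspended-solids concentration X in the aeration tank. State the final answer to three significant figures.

X ≈ 2110 mg/L

From V·X·(1 + k_d·θ_c) = Y·Q·(S₀ − S)·θ_c: X = 0.422 × 1440 × (691 − 17.8) × 6.42 / [807 × (1 + 0.0841 × 6.42)] = 2113 mg/L.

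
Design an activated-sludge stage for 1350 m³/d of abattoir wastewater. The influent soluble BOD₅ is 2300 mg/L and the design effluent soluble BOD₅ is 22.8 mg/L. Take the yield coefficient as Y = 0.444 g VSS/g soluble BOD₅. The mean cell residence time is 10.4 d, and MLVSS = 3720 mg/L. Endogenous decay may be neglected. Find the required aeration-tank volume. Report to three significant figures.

V ≈ 3820 m³

With k_d = 0 the design equation reduces to V = Y Q (S₀−S) θ_c / X = 0.444 × 1350 × (2300 − 22.8) × 10.4 / 3720 = 3816 m³.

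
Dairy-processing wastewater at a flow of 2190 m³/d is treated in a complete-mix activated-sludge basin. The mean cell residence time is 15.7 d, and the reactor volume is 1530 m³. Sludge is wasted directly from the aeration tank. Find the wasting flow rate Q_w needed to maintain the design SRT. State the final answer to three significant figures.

Q_w ≈ 97.5 m³/d

Wasting from the aeration tank: Q_w = V / θ_c = 1530 / 15.7 = 97.45 m³/d.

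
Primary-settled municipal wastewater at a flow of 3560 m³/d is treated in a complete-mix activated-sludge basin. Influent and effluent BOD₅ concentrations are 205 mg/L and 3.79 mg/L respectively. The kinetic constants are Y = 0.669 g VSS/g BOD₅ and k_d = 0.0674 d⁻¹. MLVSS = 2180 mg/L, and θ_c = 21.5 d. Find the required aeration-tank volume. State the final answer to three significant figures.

From the SRT design equation V = Y Q (S₀−S) θ_c / [X (1 + k_d θ_c)] = 0.669 × 3560 × (205 − 3.79) × 21.5 / [2180 × (1 + 0.0674 × 21.5)] = 1.03×10^7 / 5339 = 1930 m³.

V ≈ 1930 m³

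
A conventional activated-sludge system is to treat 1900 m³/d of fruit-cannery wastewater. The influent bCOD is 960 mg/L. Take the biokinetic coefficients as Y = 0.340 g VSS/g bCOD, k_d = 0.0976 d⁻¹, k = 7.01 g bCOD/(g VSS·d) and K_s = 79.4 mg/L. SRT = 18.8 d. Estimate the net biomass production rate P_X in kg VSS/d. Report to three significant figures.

P_X ≈ 218 kg VSS/d

For a completely mixed reactor with recycle the Lawrence–McCarty relation gives S = K_s·(1 + k_d·θ_c) / [θ_c·(Y·k − k_d) − 1] = 79.4 × (1 + 0.0976 × 18.8) / [18.8 × (0.340 × 7.01 − 0.0976) − 1] = 225.1 / 41.97 = 5.363 mg/L.
Observed yield with endogenous decay: Y_obs = Y / (1 + k_d·θ_c) = 0.340 / (1 + 0.0976 × 18.8) = 0.340 / 2.835 = 0.1199 g VSS/g bCOD.
Mass of bCOD removed per day: Q(S₀ − S) = 1900 × 954.6 g/m³ = 1814 kg/d.
P_X = Y_obs · Q(S₀ − S) = 0.1199 × 1814 = 217.5 kg VSS/d.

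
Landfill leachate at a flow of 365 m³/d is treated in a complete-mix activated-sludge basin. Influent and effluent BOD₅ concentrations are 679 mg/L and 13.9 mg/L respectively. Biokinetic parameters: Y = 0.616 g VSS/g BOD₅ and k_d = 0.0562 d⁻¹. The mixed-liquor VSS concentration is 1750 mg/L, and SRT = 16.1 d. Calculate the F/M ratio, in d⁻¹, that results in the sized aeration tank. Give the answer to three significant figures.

From the SRT design equation V = Y Q (S₀−S) θ_c / [X (1 + k_d θ_c)] = 0.616 × 365 × (679 − 13.9) × 16.1 / [1750 × (1 + 0.0562 × 16.1)] = 2.41×10^6 / 3333 = 722.3 m³.
Food-to-microorganism ratio F/M = Q S₀ / (V X) = 365 × 679 / (722.3 × 1750) = 0.1961 d⁻¹.

F/M ≈ 0.196 d⁻¹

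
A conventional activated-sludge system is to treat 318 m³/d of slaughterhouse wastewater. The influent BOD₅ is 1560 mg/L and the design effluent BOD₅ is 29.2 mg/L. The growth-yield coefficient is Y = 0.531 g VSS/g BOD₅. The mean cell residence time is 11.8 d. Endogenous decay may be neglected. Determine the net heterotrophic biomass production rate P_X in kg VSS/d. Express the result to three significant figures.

P_X ≈ 258 kg VSS/d

No decay correction is needed, so Y_obs = Y = 0.531.
ΔS = 1560 − 29.2 = 1531 mg/L, so the substrate removal rate is 318 × 1531/1000 = 486.8 kg BOD₅/d.
P_X = Y_obs · Q(S₀ − S) = 0.5310 × 486.8 = 258.5 kg VSS/d.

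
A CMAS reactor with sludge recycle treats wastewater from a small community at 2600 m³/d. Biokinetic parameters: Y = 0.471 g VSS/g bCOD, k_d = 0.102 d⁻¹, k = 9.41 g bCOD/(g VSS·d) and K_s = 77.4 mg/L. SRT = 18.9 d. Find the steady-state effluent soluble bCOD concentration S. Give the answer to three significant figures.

From the Monod/SRT balance for a CMAS, S = K_s·(1+k_d θ_c)/[θ_c·(Y k − k_d) − 1] = 77.4 × (1 + 0.102 × 18.9) / [18.9 × (0.471 × 9.41 − 0.102) − 1] = 226.6 / 80.84 = 2.803 mg/L.

S ≈ 2.80 mg/L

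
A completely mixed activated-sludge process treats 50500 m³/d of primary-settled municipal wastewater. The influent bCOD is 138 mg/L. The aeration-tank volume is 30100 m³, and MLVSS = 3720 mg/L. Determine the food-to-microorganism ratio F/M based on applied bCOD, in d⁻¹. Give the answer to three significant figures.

F/M = applied load / biomass = Q·S₀/(V·X) = 50500 × 138 / (30100 × 3720) = 0.06224 d⁻¹.

F/M ≈ 0.0622 d⁻¹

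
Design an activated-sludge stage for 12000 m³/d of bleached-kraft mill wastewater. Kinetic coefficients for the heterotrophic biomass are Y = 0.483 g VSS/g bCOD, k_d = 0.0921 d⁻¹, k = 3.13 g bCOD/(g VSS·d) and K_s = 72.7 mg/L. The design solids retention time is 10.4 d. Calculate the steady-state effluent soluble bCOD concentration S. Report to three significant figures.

For a completely mixed reactor with recycle the Lawrence–McCarty relation gives S = K_s·(1 + k_d·θ_c) / [θ_c·(Y·k − k_d) − 1] = 72.7 × (1 + 0.0921 × 10.4) / [10.4 × (0.483 × 3.13 − 0.0921) − 1] = 142.3 / 13.76 = 10.34 mg/L.

S ≈ 10.3 mg/L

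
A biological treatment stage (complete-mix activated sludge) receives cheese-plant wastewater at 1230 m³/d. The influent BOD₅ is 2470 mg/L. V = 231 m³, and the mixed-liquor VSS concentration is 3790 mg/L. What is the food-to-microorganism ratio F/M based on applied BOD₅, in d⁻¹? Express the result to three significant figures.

F/M ≈ 3.47 d⁻¹

F/M = Q·S₀ / (V·X) = 1230 × 2470 / (231.0 × 3790) = 3.470 g BOD₅·(g VSS·d)⁻¹.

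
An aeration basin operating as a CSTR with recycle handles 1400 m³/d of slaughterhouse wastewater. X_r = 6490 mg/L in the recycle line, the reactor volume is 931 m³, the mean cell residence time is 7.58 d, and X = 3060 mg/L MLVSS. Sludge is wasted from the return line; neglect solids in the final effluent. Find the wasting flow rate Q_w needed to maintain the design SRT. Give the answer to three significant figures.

Wasting from the return line (neglecting effluent solids): Q_w = V·X / (θ_c·X_r) = 931.0 × 3060 / (7.58 × 6490) = 57.91 m³/d.

Q_w ≈ 57.9 m³/d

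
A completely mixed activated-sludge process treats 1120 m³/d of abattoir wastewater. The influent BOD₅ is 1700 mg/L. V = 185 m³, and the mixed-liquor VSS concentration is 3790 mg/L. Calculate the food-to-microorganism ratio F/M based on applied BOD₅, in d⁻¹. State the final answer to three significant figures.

F/M ≈ 2.72 d⁻¹

F/M = Q·S₀ / (V·X) = 1120 × 1700 / (185.0 × 3790) = 2.716 g BOD₅·(g VSS·d)⁻¹.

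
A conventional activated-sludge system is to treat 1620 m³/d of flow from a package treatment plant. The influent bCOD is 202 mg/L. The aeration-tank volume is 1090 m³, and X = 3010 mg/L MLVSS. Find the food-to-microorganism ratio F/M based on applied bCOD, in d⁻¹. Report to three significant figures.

Food-to-microorganism ratio F/M = Q S₀ / (V X) = 1620 × 202 / (1090 × 3010) = 0.09974 d⁻¹.

F/M ≈ 0.0997 d⁻¹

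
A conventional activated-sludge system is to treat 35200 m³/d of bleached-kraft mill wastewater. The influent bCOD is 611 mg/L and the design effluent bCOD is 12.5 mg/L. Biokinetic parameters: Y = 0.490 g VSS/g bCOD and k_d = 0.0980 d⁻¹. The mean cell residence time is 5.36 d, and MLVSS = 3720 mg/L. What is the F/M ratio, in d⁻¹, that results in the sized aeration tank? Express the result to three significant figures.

F/M ≈ 0.593 d⁻¹

Rearranging the biomass balance for a CMAS with decay, V = Y·Q·ΔS·θ_c / [X·(1+k_d θ_c)] = 0.490 × 35200 × (611 − 12.5) × 5.36 / [3720 × (1 + 0.0980 × 5.36)] = 5.53×10^7 / 5674 = 9752 m³.
F/M = applied load / biomass = Q·S₀/(V·X) = 35200 × 611 / (9752 × 3720) = 0.5929 d⁻¹.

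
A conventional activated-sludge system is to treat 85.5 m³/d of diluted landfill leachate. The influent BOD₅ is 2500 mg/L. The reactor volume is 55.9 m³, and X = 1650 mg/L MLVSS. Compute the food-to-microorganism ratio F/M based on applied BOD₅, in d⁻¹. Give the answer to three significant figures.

F/M ≈ 2.32 d⁻¹

F/M = Q·S₀ / (V·X) = 85.5 × 2500 / (55.90 × 1650) = 2.317 g BOD₅·(g VSS·d)⁻¹.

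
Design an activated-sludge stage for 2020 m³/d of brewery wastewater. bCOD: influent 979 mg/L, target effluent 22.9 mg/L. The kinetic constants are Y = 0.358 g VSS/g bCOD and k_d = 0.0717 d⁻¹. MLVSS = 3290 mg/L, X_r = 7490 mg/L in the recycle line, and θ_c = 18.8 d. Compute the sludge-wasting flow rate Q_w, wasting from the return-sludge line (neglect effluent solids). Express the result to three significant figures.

From the SRT design equation V = Y Q (S₀−S) θ_c / [X (1 + k_d θ_c)] = 0.358 × 2020 × (979 − 22.9) × 18.8 / [3290 × (1 + 0.0717 × 18.8)] = 1.3×10^7 / 7725 = 1683 m³.
Wasting from the return line (neglecting effluent solids): Q_w = V·X / (θ_c·X_r) = 1683 × 3290 / (18.8 × 7490) = 39.32 m³/d.

Q_w ≈ 39.3 m³/d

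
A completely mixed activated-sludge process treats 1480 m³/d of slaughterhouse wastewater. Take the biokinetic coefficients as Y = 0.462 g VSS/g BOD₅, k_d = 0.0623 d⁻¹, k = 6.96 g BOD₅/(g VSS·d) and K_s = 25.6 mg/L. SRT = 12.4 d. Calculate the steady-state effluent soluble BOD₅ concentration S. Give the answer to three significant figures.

S ≈ 1.19 mg/L

Effluent substrate depends only on kinetics and SRT: S = K_s(1 + k_d θ_c) / [θ_c(Yk − k_d) − 1] = 25.6 × (1 + 0.0623 × 12.4) / [12.4 × (0.462 × 6.96 − 0.0623) − 1] = 45.38 / 38.10 = 1.191 mg/L.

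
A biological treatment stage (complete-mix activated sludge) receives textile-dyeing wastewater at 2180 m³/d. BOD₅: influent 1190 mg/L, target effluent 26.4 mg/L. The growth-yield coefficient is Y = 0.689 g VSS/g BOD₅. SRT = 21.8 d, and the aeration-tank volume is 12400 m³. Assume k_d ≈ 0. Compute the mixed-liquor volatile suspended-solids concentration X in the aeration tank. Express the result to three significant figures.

From V·X = Y·Q·(S₀ − S)·θ_c (decay neglected): X = 0.689 × 2180 × (1190 − 26.4) × 21.8 / 12400 = 3073 mg/L.

X ≈ 3070 mg/L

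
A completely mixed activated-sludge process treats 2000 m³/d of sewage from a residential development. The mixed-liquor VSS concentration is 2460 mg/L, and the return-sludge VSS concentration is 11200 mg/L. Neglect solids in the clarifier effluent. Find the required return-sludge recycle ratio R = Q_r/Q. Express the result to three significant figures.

R ≈ 0.281

Solids balance on the clarifier gives (1+R)X = R·X_r, so R = X/(X_r − X) = 2460 / (11200 − 2460) = 0.2815.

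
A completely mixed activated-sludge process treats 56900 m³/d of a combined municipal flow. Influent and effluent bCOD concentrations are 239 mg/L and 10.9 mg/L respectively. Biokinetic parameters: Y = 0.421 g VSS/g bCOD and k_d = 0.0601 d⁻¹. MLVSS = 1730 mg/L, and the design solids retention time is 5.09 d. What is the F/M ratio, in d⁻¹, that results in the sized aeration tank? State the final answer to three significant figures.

Rearranging the biomass balance for a CMAS with decay, V = Y·Q·ΔS·θ_c / [X·(1+k_d θ_c)] = 0.421 × 56900 × (239 − 10.9) × 5.09 / [1730 × (1 + 0.0601 × 5.09)] = 2.78×10^7 / 2259 = 12311 m³.
F/M = Q·S₀ / (V·X) = 56900 × 239 / (12311 × 1730) = 0.6385 g bCOD·(g VSS·d)⁻¹.

F/M ≈ 0.639 d⁻¹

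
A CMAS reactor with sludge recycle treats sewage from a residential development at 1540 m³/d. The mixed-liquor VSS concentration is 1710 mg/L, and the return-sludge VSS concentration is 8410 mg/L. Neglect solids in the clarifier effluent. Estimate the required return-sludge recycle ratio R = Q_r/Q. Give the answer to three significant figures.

Solids balance on the clarifier gives (1+R)X = R·X_r, so R = X/(X_r − X) = 1710 / (8410 − 1710) = 0.2552.

R ≈ 0.255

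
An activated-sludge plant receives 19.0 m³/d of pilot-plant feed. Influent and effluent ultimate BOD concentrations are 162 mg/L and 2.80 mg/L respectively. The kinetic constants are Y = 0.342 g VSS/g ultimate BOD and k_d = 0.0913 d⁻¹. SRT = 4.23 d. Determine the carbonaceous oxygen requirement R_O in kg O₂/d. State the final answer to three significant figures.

Y_obs = Y / (1 + k_d θ_c) = 0.342 / (1 + 0.0913 × 4.23) = 0.342 / 1.386 = 0.2467.
ΔS = 162 − 2.80 = 159.2 mg/L, so the substrate removal rate is 19.0 × 159.2/1000 = 3.025 kg ultimate BOD/d.
Biomass synthesised: P_X = Y_obs × 3.025 = 0.7463 kg VSS/d.
R_O = Q·ΔS − 1.42 P_X = 3.025 − 1.060 = 1.965 kg O₂/d.

R_O ≈ 1.97 kg O₂/d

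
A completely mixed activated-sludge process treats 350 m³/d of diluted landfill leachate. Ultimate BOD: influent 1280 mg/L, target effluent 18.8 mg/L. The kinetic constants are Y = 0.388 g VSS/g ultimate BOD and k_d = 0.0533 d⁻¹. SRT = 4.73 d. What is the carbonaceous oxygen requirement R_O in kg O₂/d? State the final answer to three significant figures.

R_O ≈ 247 kg O₂/d

The observed yield is Y_obs = Y/(1 + k_d·θ_c) = 0.388 / (1 + 0.0533 × 4.73) = 0.388 / 1.252 = 0.3099 g VSS per g ultimate BOD removed.
Q·(S₀ − S) = 350 × (1280 − 18.8) × 10⁻³ = 441.4 kg/d removed.
Biomass synthesised: P_X = Y_obs × 441.4 = 136.8 kg VSS/d.
Carbonaceous O₂ demand = substrate oxidised − cell-mass equivalent = 441.4 − 1.42 × 136.8 = 247.2 kg O₂/d.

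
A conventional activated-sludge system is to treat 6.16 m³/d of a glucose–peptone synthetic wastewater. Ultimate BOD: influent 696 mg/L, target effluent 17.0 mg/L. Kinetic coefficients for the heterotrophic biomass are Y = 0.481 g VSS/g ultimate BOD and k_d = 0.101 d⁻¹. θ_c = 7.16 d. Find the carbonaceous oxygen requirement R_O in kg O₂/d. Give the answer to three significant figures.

R_O ≈ 2.52 kg O₂/d

Y_obs = Y / (1 + k_d θ_c) = 0.481 / (1 + 0.101 × 7.16) = 0.481 / 1.723 = 0.2791.
Q·(S₀ − S) = 6.16 × (696 − 17.0) × 10⁻³ = 4.183 kg/d removed.
P_X = Y_obs·Q·(S₀ − S) = 0.2791 × 4.183 = 1.168 kg VSS/d.
Carbonaceous O₂ demand = substrate oxidised − cell-mass equivalent = 4.183 − 1.42 × 1.168 = 2.525 kg O₂/d.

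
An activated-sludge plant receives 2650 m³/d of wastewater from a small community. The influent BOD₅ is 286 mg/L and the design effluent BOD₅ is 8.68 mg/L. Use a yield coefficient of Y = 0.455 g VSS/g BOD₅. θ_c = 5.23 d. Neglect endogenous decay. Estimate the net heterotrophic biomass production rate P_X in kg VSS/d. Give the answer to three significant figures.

Since k_d ≈ 0, Y_obs = Y = 0.455 g VSS/g BOD₅.
ΔS = 286 − 8.68 = 277.3 mg/L, so the substrate removal rate is 2650 × 277.3/1000 = 734.9 kg BOD₅/d.
Net biomass production P_X = Y_obs × Q·(S₀ − S) = 0.4550 × 734.9 = 334.4 kg VSS/d.

P_X ≈ 334 kg VSS/d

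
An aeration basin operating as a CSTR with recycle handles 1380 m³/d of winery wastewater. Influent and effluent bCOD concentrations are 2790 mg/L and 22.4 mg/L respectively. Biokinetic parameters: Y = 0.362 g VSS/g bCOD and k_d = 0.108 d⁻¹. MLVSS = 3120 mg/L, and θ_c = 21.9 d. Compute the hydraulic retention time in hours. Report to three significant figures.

τ ≈ 50.2 h

From the SRT design equation V = Y Q (S₀−S) θ_c / [X (1 + k_d θ_c)] = 0.362 × 1380 × (2790 − 22.4) × 21.9 / [3120 × (1 + 0.108 × 21.9)] = 3.03×10^7 / 10499 = 2884 m³.
Hydraulic retention time τ = V/Q = 2884 / 1380 = 2.090 d = 50.15 h.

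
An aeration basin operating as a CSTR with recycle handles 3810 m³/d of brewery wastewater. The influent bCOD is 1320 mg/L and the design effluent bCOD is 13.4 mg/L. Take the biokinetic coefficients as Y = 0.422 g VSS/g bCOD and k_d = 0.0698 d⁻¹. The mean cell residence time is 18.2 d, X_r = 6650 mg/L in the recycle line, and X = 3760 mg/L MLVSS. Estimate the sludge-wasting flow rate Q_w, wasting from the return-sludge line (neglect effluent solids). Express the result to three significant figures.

Q_w ≈ 139 m³/d

From the SRT design equation V = Y Q (S₀−S) θ_c / [X (1 + k_d θ_c)] = 0.422 × 3810 × (1320 − 13.4) × 18.2 / [3760 × (1 + 0.0698 × 18.2)] = 3.82×10^7 / 8537 = 4479 m³.
Q_w = (V·X)/(θ_c X_r) = 4479 × 3760 / (18.2 × 6650) = 139.1 m³/d.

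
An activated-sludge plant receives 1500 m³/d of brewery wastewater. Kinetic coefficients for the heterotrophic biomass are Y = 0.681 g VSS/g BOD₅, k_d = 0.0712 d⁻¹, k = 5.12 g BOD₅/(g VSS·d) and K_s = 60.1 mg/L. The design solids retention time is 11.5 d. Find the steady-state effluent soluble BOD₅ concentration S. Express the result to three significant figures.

S ≈ 2.86 mg/L

For a completely mixed reactor with recycle the Lawrence–McCarty relation gives S = K_s·(1 + k_d·θ_c) / [θ_c·(Y·k − k_d) − 1] = 60.1 × (1 + 0.0712 × 11.5) / [11.5 × (0.681 × 5.12 − 0.0712) − 1] = 109.3 / 38.28 = 2.856 mg/L.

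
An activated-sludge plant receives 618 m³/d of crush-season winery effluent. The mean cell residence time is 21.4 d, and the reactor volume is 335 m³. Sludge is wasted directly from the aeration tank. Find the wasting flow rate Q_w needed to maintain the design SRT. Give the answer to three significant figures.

Wasting from the aeration tank: Q_w = V / θ_c = 335.0 / 21.4 = 15.65 m³/d.

Q_w ≈ 15.7 m³/d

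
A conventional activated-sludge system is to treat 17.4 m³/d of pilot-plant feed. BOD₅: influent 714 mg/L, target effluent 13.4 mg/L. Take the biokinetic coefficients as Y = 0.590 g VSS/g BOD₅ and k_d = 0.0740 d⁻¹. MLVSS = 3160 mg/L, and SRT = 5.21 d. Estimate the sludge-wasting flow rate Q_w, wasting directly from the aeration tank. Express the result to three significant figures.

Rearranging the biomass balance for a CMAS with decay, V = Y·Q·ΔS·θ_c / [X·(1+k_d θ_c)] = 0.590 × 17.4 × (714 − 13.4) × 5.21 / [3160 × (1 + 0.0740 × 5.21)] = 3.75×10^4 / 4378 = 8.559 m³.
For wasting at MLVSS concentration, Q_w = V/θ_c = 8.559/5.21 = 1.643 m³/d.

Q_w ≈ 1.64 m³/d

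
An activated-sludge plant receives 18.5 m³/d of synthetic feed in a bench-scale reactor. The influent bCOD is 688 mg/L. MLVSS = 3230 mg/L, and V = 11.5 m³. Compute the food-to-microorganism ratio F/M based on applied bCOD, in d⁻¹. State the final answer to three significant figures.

F/M ≈ 0.343 d⁻¹

F/M = Q·S₀ / (V·X) = 18.5 × 688 / (11.50 × 3230) = 0.3427 g bCOD·(g VSS·d)⁻¹.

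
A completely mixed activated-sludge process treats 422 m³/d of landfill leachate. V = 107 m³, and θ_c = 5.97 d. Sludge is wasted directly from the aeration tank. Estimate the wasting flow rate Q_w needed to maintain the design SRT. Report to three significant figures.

Q_w ≈ 17.9 m³/d

For wasting at MLVSS concentration, Q_w = V/θ_c = 107.0/5.97 = 17.92 m³/d.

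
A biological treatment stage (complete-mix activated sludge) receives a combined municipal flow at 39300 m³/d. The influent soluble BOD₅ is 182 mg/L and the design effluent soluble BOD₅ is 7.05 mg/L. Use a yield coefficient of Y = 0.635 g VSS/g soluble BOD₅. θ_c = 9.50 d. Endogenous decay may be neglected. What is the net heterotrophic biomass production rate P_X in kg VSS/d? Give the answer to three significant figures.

P_X ≈ 4370 kg VSS/d

With endogenous decay neglected, the observed yield equals the true yield: Y_obs = Y = 0.635 g VSS/g soluble BOD₅.
Substrate removed = Q·(S₀ − S) = 39300 m³/d × (182 − 7.05) g/m³ = 6.88×10^6 g/d = 6876 kg/d.
Biomass produced: P_X = Y_obs·Q·ΔS = 0.6350 × 6876 ≈ 4366 kg VSS/d.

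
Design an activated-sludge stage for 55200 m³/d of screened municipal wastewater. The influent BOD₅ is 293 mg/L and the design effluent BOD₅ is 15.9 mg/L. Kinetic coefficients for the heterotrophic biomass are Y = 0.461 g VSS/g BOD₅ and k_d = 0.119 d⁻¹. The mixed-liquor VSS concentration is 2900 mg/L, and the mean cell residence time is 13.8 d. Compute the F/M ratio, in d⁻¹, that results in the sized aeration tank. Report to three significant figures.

F/M ≈ 0.439 d⁻¹

Rearranging the biomass balance for a CMAS with decay, V = Y·Q·ΔS·θ_c / [X·(1+k_d θ_c)] = 0.461 × 55200 × (293 − 15.9) × 13.8 / [2900 × (1 + 0.119 × 13.8)] = 9.73×10^7 / 7662 = 12700 m³.
F/M = applied load / biomass = Q·S₀/(V·X) = 55200 × 293 / (12700 × 2900) = 0.4392 d⁻¹.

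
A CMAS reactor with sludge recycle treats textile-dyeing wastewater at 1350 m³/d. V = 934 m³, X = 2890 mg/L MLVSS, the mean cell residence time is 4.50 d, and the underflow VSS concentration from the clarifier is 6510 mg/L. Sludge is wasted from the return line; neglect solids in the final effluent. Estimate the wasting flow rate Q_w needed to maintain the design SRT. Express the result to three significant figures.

Q_w ≈ 92.1 m³/d

Q_w = (V·X)/(θ_c X_r) = 934.0 × 2890 / (4.50 × 6510) = 92.14 m³/d.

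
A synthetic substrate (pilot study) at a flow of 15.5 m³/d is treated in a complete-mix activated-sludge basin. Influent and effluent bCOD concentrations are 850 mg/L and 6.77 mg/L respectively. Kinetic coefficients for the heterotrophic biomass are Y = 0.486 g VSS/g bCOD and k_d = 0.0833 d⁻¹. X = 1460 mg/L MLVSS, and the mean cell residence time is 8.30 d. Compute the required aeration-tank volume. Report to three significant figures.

Rearranging the biomass balance for a CMAS with decay, V = Y·Q·ΔS·θ_c / [X·(1+k_d θ_c)] = 0.486 × 15.5 × (850 − 6.77) × 8.30 / [1460 × (1 + 0.0833 × 8.30)] = 5.27×10^4 / 2469 = 21.35 m³.

V ≈ 21.3 m³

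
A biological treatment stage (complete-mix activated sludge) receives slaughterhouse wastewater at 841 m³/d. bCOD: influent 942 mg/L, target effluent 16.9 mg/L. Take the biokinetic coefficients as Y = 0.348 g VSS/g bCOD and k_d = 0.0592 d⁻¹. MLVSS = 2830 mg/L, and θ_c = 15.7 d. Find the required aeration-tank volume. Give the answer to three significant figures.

V ≈ 778 m³

Steady-state biomass mass balance: V·X·(1 + k_d·θ_c) = Y·Q·(S₀ − S)·θ_c, so V = 0.348 × 841 × (942 − 16.9) × 15.7 / [2830 × (1 + 0.0592 × 15.7)] = 4.25×10^6 / 5460 = 778.5 m³.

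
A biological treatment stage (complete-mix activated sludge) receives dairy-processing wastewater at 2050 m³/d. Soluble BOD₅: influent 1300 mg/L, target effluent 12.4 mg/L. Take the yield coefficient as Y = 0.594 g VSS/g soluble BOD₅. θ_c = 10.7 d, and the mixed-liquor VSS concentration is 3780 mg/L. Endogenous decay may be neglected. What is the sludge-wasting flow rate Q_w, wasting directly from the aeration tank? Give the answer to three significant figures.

Biomass mass balance (decay neglected): V·X = Y·Q·(S₀ − S)·θ_c, so V = 0.594 × 2050 × (1300 − 12.4) × 10.7 / 3780 = 4438 m³.
Wasting from the aeration tank: Q_w = V / θ_c = 4438 / 10.7 = 414.8 m³/d.

Q_w ≈ 415 m³/d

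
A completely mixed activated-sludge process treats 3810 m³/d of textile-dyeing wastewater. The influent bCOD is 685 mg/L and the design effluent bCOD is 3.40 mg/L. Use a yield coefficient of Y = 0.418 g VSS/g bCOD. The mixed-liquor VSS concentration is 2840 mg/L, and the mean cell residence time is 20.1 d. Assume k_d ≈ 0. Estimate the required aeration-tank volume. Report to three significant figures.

With k_d = 0 the design equation reduces to V = Y Q (S₀−S) θ_c / X = 0.418 × 3810 × (685 − 3.40) × 20.1 / 2840 = 7683 m³.

V ≈ 7680 m³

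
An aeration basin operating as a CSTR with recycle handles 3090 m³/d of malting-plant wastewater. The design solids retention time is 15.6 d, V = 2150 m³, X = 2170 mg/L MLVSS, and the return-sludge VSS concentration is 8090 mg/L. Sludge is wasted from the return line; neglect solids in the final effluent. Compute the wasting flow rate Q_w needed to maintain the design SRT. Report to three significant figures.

Q_w ≈ 37.0 m³/d

θ_c = V·X/(Q_w·X_r) when wasting from the recycle, so Q_w = V·X/(θ_c·X_r) = 2150 × 2170 / (15.6 × 8090) = 36.97 m³/d.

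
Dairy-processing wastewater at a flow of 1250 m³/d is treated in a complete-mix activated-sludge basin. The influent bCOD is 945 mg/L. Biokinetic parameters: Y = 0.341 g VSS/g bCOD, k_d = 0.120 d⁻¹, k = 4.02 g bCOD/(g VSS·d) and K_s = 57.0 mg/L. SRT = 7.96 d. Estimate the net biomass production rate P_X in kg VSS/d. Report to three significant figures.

Effluent substrate depends only on kinetics and SRT: S = K_s(1 + k_d θ_c) / [θ_c(Yk − k_d) − 1] = 57.0 × (1 + 0.120 × 7.96) / [7.96 × (0.341 × 4.02 − 0.120) − 1] = 111.4 / 8.957 = 12.44 mg/L.
Y_obs = Y / (1 + k_d θ_c) = 0.341 / (1 + 0.120 × 7.96) = 0.341 / 1.955 = 0.1744.
Q·(S₀ − S) = 1250 × (945 − 12.4) × 10⁻³ = 1166 kg/d removed.
Biomass produced: P_X = Y_obs·Q·ΔS = 0.1744 × 1166 ≈ 203.3 kg VSS/d.

P_X ≈ 203 kg VSS/d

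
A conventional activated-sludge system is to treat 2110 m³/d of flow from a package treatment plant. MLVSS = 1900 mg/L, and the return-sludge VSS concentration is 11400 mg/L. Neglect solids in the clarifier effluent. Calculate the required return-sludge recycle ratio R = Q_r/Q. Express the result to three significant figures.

R ≈ 0.200

R = Q_r/Q = X/(X_r − X) = 1900 / (11400 − 1900) = 0.2000.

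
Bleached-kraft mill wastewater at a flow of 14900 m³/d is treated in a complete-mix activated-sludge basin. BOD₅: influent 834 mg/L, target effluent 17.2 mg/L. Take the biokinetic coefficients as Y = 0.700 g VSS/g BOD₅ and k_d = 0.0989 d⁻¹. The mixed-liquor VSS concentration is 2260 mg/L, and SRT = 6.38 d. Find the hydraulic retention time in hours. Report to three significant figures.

τ ≈ 23.8 h

Steady-state biomass mass balance: V·X·(1 + k_d·θ_c) = Y·Q·(S₀ − S)·θ_c, so V = 0.700 × 14900 × (834 − 17.2) × 6.38 / [2260 × (1 + 0.0989 × 6.38)] = 5.44×10^7 / 3686 = 14746 m³.
τ = V/Q = 14746/14900 = 0.9896 d, or 23.75 h.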